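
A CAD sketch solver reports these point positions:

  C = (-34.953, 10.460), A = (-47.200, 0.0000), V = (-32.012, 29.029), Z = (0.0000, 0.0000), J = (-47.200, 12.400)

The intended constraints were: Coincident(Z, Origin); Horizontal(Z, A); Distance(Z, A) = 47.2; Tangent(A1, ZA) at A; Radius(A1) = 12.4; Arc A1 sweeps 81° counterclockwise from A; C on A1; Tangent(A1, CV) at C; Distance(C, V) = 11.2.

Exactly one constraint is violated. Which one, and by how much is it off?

Distance(C, V) = 11.2 — off by 7.60.

Z = (0.00, 0.00) ✓; Z.y = 0.00, A.y = 0.00 ✓; |ZA| = 47.20 ✓; ∠(JA, AZ) = 90.00° ✓; |JA| = 12.40 ✓; bearing(J→C) − bearing(J→A) = 81.00° ✓; |JC| = 12.40 ✓; ∠(JC, CV) = 90.00° ✓; |CV| = 18.80 ✗.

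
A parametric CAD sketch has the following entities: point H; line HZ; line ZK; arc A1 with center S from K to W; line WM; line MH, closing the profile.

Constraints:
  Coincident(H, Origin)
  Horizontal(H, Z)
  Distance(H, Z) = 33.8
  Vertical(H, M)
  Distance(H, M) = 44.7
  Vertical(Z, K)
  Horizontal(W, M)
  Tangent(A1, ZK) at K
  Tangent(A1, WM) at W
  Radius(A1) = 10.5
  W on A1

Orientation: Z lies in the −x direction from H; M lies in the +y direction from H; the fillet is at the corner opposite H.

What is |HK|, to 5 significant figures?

48.084

H is at the origin; H and Z share the same y with |HZ| = 33.8 and Z on the −x side, so Z = (-33.800, 0.0000). HM is vertical with |HM| = 44.7 and M on the +y side, so M = (0.0000, 44.700). The virtual corner opposite H is at (-33.800, 44.700). The tangent condition forces SK to be normal to ZK and A1 meets WM tangentially, so SW is at right angles to WM, with radius 10.5, so the center S sits 10.5 in from both sides at S = (-23.300, 34.200). That places the tangent points at K = (-33.800, 34.200) on ZK and W = (-23.300, 44.700) on WM. Then |HK| = |K − H| = 48.084.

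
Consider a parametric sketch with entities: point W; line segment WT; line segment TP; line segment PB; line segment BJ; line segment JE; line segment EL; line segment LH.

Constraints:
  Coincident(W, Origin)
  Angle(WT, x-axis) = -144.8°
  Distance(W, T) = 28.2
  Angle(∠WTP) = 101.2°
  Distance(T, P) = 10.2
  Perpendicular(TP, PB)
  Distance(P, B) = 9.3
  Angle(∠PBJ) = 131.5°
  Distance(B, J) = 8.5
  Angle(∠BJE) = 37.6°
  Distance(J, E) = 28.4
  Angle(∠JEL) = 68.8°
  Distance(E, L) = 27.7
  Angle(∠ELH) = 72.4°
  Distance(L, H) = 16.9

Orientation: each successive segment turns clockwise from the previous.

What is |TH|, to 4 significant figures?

23.50

W is at the origin; WT runs at -144.8° with length 28.2, so T = (-23.04, -16.26). ∠WTP = 101.2° gives TP at 136.4° from the x-axis; with |TP| = 10.2, P = (-30.43, -9.221). TP is perpendicular to PB, so PB runs at 46.40°; with |PB| = 9.3, B = (-24.02, -2.486). ∠PBJ = 131.5° gives BJ at -2.100° from the x-axis; with |BJ| = 8.5, J = (-15.52, -2.798). ∠BJE = 37.6° gives JE at -144.5° from the x-axis; with |JE| = 28.4, E = (-38.64, -19.29). ∠JEL = 68.8° gives EL at 104.3° from the x-axis; with |EL| = 27.7, L = (-45.49, 7.552). ∠ELH = 72.4° gives LH at -3.300° from the x-axis; with |LH| = 16.9, H = (-28.61, 6.579). Then |TH| = |H − T| = 23.50.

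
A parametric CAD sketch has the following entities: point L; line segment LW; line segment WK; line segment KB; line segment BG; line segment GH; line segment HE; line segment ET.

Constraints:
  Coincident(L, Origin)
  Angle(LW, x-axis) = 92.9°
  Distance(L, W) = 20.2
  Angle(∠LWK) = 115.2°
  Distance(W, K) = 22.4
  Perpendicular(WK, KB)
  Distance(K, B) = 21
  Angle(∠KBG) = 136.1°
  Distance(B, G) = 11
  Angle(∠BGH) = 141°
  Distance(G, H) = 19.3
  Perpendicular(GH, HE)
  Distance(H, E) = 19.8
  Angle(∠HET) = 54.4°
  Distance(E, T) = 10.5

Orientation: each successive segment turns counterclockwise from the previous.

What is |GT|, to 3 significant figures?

17.4

L is at the origin; LW runs at 92.9° with length 20.2, so W = (-1.02, 20.2). ∠LWK = 115.2° gives WK at 158° from the x-axis; with |WK| = 22.4, K = (-21.7, 28.7). WK ⟂ KB, so KB runs at -112°; with |KB| = 21.0, B = (-29.7, 9.24). ∠KBG = 136.1° gives BG at -68.4° from the x-axis; with |BG| = 11.0, G = (-25.7, -0.983). ∠BGH = 141.0° gives GH at -29.4° from the x-axis; with |GH| = 19.3, H = (-8.85, -10.5). GH ⟂ HE, so HE runs at 60.6°; with |HE| = 19.8, E = (0.868, 6.79). ∠HET = 54.4° gives ET at -174° from the x-axis; with |ET| = 10.5, T = (-9.57, 5.66). Then |GT| = |T − G| = 17.4.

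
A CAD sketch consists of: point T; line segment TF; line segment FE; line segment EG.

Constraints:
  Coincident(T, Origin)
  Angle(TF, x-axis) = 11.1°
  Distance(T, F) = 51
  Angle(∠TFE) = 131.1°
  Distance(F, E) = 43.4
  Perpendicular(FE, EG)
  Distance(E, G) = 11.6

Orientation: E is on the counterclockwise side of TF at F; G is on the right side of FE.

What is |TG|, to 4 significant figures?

91.76

T is at the origin; TF runs at 11.1° with length 51.0, so F = 51.0·(cos 11.1°, sin 11.1°) = (50.05, 9.819). ∠TFE = 131.1°, so FE runs at 11.1° + (180° − 131.1°) = 60.00° from the x-axis; with |FE| = 43.4, E = F + 43.4·(cos 60.00°, sin 60.00°) = (71.75, 47.40). FE is perpendicular to EG; with |EG| = 11.6 on the right of FE, G = E + 11.6·(0.8660, -0.5000) = (81.79, 41.60). Then |TG| = |G − T| = 91.76.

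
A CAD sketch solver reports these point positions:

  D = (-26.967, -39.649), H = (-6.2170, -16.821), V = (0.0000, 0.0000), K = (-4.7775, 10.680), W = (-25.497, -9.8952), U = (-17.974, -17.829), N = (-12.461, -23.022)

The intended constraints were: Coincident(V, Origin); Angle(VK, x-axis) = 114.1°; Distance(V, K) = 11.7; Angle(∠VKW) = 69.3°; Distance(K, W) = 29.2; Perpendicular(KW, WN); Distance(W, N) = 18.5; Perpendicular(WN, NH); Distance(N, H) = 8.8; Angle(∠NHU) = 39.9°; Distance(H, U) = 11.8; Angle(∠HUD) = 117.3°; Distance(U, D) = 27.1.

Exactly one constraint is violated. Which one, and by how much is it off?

Distance(U, D) = 27.1 — off by 3.50.

V = (0.00, 0.00) ✓; VK at 114.1° ✓; |VK| = 11.70 ✓; ∠VKW = 69.30° ✓; |KW| = 29.20 ✓; ∠(KW, WN) = 90.00° ✓; |WN| = 18.50 ✓; ∠(WN, NH) = 90.00° ✓; |NH| = 8.800 ✓; ∠NHU = 39.90° ✓; |HU| = 11.80 ✓; ∠HUD = 117.3° ✓; |UD| = 23.60 ✗.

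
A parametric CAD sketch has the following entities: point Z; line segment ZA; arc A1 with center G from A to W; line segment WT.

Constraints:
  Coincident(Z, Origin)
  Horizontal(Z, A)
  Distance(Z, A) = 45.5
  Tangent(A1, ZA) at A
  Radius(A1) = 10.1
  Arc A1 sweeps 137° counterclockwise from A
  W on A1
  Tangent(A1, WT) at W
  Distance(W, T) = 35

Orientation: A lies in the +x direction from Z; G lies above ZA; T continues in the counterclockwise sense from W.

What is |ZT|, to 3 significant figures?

49.3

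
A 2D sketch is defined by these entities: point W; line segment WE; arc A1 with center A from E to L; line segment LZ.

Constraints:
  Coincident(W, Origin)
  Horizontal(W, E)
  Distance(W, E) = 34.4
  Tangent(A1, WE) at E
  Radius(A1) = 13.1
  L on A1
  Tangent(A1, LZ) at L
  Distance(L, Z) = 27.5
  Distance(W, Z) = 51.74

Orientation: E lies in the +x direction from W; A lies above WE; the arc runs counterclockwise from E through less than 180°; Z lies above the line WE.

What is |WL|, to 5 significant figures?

49.564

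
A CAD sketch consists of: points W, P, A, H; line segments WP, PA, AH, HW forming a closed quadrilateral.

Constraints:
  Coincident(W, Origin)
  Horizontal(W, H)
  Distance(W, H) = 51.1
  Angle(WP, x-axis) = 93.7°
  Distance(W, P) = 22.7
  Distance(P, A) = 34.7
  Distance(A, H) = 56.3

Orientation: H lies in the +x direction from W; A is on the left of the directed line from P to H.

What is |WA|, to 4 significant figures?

52.99

Checks: WP at 93.70° ✓; |PA| = 34.70 ✓; |AH| = 56.30 ✓.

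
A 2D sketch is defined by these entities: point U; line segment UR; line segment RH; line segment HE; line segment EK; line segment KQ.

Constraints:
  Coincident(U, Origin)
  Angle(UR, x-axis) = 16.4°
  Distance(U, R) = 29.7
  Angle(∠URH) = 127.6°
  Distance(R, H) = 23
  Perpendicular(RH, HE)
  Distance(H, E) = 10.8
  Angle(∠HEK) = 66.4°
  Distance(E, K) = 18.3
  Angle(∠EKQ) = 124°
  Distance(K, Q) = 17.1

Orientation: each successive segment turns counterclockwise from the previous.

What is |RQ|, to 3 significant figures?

13.7

U is at the origin; UR runs at 16.4° with length 29.7, so R = (28.5, 8.39). ∠URH = 127.6° gives RH at 68.8° from the x-axis; with |RH| = 23.0, H = (36.8, 29.8). RH ⟂ HE, so HE runs at 159°; with |HE| = 10.8, E = (26.7, 33.7). ∠HEK = 66.4° gives EK at -87.6° from the x-axis; with |EK| = 18.3, K = (27.5, 15.5). ∠EKQ = 124.0° gives KQ at -31.6° from the x-axis; with |KQ| = 17.1, Q = (42.1, 6.49). Then |RQ| = |Q − R| = 13.7.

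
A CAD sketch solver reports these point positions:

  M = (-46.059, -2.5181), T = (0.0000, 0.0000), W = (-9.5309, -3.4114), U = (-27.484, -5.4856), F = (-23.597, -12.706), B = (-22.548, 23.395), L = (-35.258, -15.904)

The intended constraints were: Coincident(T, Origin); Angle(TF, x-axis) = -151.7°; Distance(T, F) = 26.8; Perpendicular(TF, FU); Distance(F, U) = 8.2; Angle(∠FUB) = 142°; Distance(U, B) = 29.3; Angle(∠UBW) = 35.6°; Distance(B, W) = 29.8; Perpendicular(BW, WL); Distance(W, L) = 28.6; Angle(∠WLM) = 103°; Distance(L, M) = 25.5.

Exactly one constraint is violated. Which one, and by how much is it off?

Distance(L, M) = 25.5 — off by 8.30.

T = (0.00, 0.00) ✓; TF at -151.7° ✓; |TF| = 26.80 ✓; ∠(TF, FU) = 90.01° ✓; |FU| = 8.200 ✓; ∠FUB = 142.0° ✓; |UB| = 29.30 ✓; ∠UBW = 35.60° ✓; |BW| = 29.80 ✓; ∠(BW, WL) = 90.00° ✓; |WL| = 28.60 ✓; ∠WLM = 103.0° ✓; |LM| = 17.20 ✗.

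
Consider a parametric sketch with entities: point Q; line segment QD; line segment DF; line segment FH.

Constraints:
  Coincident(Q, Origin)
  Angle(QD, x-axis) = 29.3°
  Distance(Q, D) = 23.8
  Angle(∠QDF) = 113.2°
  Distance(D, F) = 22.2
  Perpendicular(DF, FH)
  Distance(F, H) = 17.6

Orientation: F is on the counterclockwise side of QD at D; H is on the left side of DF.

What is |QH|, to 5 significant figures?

31.864

∠QDF = 113.2°, so DF runs at 29.3° + (180° − 113.2°) = 96.100° from the x-axis; with |DF| = 22.2, F = D + 22.2·(cos 96.100°, sin 96.100°) = (18.396, 33.722). DF ⟂ FH; with |FH| = 17.6 on the left of DF, H = F + 17.6·(-0.99434, -0.10626) = (0.89584, 31.851). Then |QH| = |H − Q| = 31.864.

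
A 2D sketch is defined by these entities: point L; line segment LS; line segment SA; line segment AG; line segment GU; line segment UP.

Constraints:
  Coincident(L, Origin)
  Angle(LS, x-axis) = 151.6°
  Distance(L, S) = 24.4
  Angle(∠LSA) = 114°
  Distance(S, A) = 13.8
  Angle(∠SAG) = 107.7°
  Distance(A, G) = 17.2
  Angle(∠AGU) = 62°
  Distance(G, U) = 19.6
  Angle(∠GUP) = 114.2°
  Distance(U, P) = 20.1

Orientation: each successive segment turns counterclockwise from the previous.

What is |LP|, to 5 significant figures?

29.323

L is at the origin; LS runs at 151.6° with length 24.4, so S = (-21.463, 11.605). ∠LSA = 114.0° gives SA at -142.40° from the x-axis; with |SA| = 13.8, A = (-32.397, 3.1852). ∠SAG = 107.7° gives AG at -70.100° from the x-axis; with |AG| = 17.2, G = (-26.542, -12.988). ∠AGU = 62.0° gives GU at 47.900° from the x-axis; with |GU| = 19.6, U = (-13.402, 1.5550). ∠GUP = 114.2° gives UP at 113.70° from the x-axis; with |UP| = 20.1, P = (-21.481, 19.960). Then |LP| = |P − L| = 29.323.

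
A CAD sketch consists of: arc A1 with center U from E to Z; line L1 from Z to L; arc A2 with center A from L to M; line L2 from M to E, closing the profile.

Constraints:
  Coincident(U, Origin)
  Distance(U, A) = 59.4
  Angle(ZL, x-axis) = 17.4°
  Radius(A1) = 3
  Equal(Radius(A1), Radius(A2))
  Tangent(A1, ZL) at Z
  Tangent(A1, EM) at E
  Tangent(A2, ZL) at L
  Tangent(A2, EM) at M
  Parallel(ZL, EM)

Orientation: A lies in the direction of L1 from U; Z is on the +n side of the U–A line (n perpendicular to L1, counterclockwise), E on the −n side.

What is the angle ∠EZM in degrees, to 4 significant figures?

84.23°

The slot axis is L1's direction at 17.4°, so u = (cos 17.4°, sin 17.4°) = (0.9542, 0.2990) and n = (−sin 17.4°, cos 17.4°) = (-0.2990, 0.9542). U is at the origin and A lies 59.4 along u from U, so A = 59.4·u = (56.68, 17.76). Tangency of A1 to both parallel lines with radius 3.0 puts Z and E at U ± 3.0·n: Z = (-0.8971, 2.863), E = (0.8971, -2.863). Equal radii place L and M the same way about A: L = A + 3.0·n = (55.78, 20.63), M = A − 3.0·n = (57.58, 14.90). Then cos ∠EZM = ZE·ZM / (|ZE||ZM|), giving 84.23°.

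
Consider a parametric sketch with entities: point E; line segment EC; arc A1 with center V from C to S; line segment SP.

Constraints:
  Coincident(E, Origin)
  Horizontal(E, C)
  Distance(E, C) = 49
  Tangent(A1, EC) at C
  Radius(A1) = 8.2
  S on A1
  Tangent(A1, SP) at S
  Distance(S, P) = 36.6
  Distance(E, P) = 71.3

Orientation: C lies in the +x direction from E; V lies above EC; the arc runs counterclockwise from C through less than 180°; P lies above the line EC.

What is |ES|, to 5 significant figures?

57.839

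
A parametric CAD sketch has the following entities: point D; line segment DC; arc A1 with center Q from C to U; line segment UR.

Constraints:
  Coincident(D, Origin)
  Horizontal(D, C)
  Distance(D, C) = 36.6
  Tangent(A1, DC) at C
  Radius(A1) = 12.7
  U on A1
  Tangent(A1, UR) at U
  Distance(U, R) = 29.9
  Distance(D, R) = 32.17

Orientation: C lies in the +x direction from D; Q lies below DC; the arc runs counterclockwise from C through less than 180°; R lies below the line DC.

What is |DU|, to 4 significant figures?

26.61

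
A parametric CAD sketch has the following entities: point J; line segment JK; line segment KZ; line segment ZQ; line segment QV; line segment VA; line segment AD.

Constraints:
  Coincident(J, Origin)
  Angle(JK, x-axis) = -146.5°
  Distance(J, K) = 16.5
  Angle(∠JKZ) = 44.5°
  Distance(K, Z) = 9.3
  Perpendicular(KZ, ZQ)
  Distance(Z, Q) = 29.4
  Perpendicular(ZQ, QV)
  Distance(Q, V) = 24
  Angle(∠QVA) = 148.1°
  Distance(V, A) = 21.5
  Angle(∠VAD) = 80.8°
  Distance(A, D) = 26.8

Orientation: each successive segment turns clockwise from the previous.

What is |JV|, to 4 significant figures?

31.92

J is at the origin; JK runs at -146.5° with length 16.5, so K = (-13.76, -9.107). ∠JKZ = 44.5° gives KZ at 78.00° from the x-axis; with |KZ| = 9.3, Z = (-11.83, -0.01019). The perpendicularity gives ZQ at right angles to KZ, so ZQ runs at -12.00°; with |ZQ| = 29.4, Q = (16.93, -6.123). ZQ ⟂ QV, so QV runs at -102.0°; with |QV| = 24.0, V = (11.94, -29.60). Then |JV| = |V − J| = 31.92.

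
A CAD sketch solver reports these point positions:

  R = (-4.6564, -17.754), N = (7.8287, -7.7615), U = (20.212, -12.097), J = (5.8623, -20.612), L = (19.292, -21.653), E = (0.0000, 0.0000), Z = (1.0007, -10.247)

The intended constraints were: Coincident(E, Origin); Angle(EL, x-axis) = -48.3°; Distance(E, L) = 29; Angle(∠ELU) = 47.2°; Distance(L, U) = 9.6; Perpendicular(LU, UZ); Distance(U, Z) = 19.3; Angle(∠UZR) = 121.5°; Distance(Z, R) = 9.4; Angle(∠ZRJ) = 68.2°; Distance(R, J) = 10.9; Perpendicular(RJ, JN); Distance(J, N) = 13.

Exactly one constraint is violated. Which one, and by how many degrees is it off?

Perpendicular(RJ, JN) — off by 6.50°.

E = (0.00, 0.00) ✓; EL at -48.30° ✓; |EL| = 29.00 ✓; ∠ELU = 47.20° ✓; |LU| = 9.600 ✓; ∠(LU, UZ) = 90.00° ✓; |UZ| = 19.30 ✓; ∠UZR = 121.5° ✓; |ZR| = 9.400 ✓; ∠ZRJ = 68.20° ✓; |RJ| = 10.90 ✓; ∠(RJ, JN) = 96.50° ✗; |JN| = 13.00 ✓.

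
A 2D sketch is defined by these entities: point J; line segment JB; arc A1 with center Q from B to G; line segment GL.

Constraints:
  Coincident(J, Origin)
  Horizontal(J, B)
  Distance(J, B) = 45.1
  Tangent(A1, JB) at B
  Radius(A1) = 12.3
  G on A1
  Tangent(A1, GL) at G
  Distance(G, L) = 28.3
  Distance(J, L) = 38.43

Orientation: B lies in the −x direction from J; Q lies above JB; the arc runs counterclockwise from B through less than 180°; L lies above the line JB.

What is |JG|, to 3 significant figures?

34.8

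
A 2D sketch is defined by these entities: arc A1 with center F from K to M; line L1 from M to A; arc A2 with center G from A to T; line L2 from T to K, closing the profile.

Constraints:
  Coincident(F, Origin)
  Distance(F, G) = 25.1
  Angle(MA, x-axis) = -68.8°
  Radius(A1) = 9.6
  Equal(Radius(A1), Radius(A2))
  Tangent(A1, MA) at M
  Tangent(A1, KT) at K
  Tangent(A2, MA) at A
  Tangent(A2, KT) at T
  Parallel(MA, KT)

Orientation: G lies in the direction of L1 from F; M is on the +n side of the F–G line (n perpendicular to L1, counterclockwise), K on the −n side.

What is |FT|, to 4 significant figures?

26.87

The slot axis is L1's direction at -68.8°, so u = (cos -68.8°, sin -68.8°) = (0.3616, -0.9323) and n = (−sin -68.8°, cos -68.8°) = (0.9323, 0.3616). F is at the origin and G lies 25.1 along u from F, so G = 25.1·u = (9.077, -23.40). Tangency of A1 to both parallel lines with radius 9.6 puts M and K at F ± 9.6·n: M = (8.950, 3.472), K = (-8.950, -3.472). Equal radii place A and T the same way about G: A = G + 9.6·n = (18.03, -19.93), T = G − 9.6·n = (0.1265, -26.87). Then |FT| = |T − F| = 26.87.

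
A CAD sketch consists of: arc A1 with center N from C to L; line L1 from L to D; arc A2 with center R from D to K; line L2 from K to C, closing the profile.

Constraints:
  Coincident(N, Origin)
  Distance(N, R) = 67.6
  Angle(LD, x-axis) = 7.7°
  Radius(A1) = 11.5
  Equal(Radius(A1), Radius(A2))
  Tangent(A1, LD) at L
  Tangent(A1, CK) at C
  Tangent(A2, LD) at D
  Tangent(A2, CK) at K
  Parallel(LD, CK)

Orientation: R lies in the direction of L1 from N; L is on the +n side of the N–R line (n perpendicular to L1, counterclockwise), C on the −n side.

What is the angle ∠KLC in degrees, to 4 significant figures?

71.21°

Tangency of A1 to both parallel lines with radius 11.5 puts L and C at N ± 11.5·n: L = (-1.541, 11.40), C = (1.541, -11.40). Equal radii place D and K the same way about R: D = R + 11.5·n = (65.45, 20.45), K = R − 11.5·n = (68.53, -2.339). Then cos ∠KLC = LK·LC / (|LK||LC|), giving 71.21°.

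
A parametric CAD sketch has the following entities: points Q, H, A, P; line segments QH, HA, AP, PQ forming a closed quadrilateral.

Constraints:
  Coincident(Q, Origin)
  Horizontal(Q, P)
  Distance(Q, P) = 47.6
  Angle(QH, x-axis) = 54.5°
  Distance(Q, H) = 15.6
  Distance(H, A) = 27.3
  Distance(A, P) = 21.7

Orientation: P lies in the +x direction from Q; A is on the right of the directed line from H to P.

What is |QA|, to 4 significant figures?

28.33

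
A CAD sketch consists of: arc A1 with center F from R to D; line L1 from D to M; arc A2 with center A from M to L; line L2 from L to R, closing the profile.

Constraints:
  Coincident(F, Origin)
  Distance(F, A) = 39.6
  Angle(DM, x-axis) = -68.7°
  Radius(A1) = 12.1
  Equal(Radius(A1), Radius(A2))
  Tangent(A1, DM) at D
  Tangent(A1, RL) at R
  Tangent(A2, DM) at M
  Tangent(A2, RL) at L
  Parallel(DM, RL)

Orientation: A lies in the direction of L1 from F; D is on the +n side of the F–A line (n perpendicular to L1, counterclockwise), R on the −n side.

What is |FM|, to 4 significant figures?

41.41

The slot axis is L1's direction at -68.7°, so u = (cos -68.7°, sin -68.7°) = (0.3633, -0.9317) and n = (−sin -68.7°, cos -68.7°) = (0.9317, 0.3633). F is at the origin and A lies 39.6 along u from F, so A = 39.6·u = (14.38, -36.89). Tangency of A1 to both parallel lines with radius 12.1 puts D and R at F ± 12.1·n: D = (11.27, 4.395), R = (-11.27, -4.395). Equal radii place M and L the same way about A: M = A + 12.1·n = (25.66, -32.50), L = A − 12.1·n = (3.111, -41.29). Then |FM| = |M − F| = 41.41.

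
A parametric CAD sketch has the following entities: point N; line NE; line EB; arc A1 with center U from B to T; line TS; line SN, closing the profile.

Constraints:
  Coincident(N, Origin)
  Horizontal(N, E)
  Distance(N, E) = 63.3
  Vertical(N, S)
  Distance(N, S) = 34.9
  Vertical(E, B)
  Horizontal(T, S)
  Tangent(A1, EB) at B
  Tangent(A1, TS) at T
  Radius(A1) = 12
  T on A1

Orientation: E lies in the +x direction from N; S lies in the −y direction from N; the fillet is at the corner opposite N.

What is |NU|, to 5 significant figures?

56.179

N is at the origin; N and E share the same y with |NE| = 63.3 and E on the +x side, so E = (63.300, 0.0000). N and S share the same x with |NS| = 34.9 and S on the −y side, so S = (0.0000, -34.900). The virtual corner opposite N is at (63.300, -34.900). A1 meets EB tangentially, so UB is at right angles to EB and since A1 is tangent to TS there, UT ⟂ TS, with radius 12.0, so the center U sits 12.0 in from both sides at U = (51.300, -22.900). Then |NU| = |U − N| = 56.179.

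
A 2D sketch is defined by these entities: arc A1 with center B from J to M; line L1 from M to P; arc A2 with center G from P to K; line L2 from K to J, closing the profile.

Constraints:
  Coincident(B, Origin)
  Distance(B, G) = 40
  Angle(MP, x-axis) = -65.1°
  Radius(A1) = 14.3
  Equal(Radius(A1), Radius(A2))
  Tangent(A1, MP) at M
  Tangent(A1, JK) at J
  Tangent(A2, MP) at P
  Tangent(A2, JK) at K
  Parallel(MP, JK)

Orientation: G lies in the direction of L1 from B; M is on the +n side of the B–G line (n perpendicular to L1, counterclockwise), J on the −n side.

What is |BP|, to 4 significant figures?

42.48

The slot axis is L1's direction at -65.1°, so u = (cos -65.1°, sin -65.1°) = (0.4210, -0.9070) and n = (−sin -65.1°, cos -65.1°) = (0.9070, 0.4210). B is at the origin and G lies 40.0 along u from B, so G = 40.0·u = (16.84, -36.28). Tangency of A1 to both parallel lines with radius 14.3 puts M and J at B ± 14.3·n: M = (12.97, 6.021), J = (-12.97, -6.021). Equal radii place P and K the same way about G: P = G + 14.3·n = (29.81, -30.26), K = G − 14.3·n = (3.871, -42.30). Then |BP| = |P − B| = 42.48.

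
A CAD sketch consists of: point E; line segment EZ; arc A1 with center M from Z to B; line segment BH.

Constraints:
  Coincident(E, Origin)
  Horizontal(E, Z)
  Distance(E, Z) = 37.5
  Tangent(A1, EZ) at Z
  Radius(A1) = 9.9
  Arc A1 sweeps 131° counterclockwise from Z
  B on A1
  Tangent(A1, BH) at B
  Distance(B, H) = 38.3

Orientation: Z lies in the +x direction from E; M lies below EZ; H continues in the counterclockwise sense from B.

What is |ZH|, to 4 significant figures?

48.62

On A1, Z sits at bearing 90° from M; a 131° counterclockwise sweep puts B at bearing 221°, so B = M + 9.9·(cos 221°, sin 221°) = (30.03, -16.39). Since A1 is tangent to BH there, MB ⟂ BH, so BH runs along (−sin 221°, cos 221°); with |BH| = 38.3, H = (55.16, -45.30). Then |ZH| = |H − Z| = 48.62.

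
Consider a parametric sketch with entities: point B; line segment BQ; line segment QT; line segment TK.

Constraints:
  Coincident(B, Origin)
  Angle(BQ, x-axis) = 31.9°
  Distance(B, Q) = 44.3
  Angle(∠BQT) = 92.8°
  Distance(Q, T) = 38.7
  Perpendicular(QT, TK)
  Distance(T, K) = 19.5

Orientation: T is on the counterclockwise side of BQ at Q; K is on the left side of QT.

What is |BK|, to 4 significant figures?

47.77

B is at the origin; BQ runs at 31.9° with length 44.3, so Q = 44.3·(cos 31.9°, sin 31.9°) = (37.61, 23.41). ∠BQT = 92.8°, so QT runs at 31.9° + (180° − 92.8°) = 119.1° from the x-axis; with |QT| = 38.7, T = Q + 38.7·(cos 119.1°, sin 119.1°) = (18.79, 57.22). QT ⟂ TK; with |TK| = 19.5 on the left of QT, K = T + 19.5·(-0.8738, -0.4863) = (1.750, 47.74). Then |BK| = |K − B| = 47.77.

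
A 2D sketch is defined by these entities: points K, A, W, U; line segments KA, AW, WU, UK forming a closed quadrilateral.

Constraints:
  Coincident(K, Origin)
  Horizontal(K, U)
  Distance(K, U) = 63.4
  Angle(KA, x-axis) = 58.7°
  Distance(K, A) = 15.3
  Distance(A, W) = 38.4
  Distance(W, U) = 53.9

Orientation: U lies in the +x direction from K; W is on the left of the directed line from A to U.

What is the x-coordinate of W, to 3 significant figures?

31.5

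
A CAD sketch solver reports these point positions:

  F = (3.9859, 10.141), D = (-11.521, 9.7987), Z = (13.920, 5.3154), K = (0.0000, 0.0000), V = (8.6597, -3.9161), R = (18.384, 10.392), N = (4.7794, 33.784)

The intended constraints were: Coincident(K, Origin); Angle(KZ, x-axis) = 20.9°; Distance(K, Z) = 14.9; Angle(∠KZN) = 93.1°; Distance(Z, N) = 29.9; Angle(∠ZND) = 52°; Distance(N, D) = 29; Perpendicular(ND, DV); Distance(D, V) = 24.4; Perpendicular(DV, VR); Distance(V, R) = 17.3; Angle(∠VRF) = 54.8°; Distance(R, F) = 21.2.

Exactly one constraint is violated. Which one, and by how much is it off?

Distance(R, F) = 21.2 — off by 6.80.

K = (0.00, 0.00) ✓; KZ at 20.90° ✓; |KZ| = 14.90 ✓; ∠KZN = 93.10° ✓; |ZN| = 29.90 ✓; ∠ZND = 52.00° ✓; |ND| = 29.00 ✓; ∠(ND, DV) = 90.00° ✓; |DV| = 24.40 ✓; ∠(DV, VR) = 90.00° ✓; |VR| = 17.30 ✓; ∠VRF = 54.80° ✓; |RF| = 14.40 ✗.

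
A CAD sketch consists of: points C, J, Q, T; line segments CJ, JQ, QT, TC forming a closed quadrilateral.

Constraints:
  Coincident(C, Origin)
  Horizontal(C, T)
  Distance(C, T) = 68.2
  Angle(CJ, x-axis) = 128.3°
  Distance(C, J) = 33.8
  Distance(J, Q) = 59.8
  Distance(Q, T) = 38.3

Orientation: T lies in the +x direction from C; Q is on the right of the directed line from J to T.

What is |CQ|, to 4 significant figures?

30.50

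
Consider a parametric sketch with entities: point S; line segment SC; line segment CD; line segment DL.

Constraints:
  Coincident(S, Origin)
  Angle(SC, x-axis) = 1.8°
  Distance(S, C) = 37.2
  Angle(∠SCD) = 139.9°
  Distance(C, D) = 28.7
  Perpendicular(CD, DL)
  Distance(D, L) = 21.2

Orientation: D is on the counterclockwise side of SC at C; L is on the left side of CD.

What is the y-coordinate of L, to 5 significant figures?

36.115

∠SCD = 139.9°, so CD runs at 1.8° + (180° − 139.9°) = 41.900° from the x-axis; with |CD| = 28.7, D = C + 28.7·(cos 41.900°, sin 41.900°) = (58.543, 20.335). CD is perpendicular to DL; with |DL| = 21.2 on the left of CD, L = D + 21.2·(-0.66783, 0.74431) = (44.385, 36.115). So L.y = 36.115.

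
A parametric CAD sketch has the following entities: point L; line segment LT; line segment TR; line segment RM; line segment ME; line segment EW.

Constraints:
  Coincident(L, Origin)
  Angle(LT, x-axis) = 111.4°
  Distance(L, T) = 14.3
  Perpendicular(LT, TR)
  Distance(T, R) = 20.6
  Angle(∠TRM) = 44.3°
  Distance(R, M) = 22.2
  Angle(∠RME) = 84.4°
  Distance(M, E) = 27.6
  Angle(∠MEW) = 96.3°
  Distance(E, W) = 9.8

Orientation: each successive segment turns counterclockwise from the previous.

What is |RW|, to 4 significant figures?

29.25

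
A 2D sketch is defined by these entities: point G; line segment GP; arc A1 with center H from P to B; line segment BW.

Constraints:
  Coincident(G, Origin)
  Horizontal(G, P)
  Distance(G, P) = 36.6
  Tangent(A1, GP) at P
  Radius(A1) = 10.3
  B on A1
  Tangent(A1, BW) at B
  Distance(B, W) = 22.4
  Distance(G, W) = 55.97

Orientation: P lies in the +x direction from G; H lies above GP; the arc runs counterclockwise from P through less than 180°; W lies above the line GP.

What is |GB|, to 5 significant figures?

48.187

G is at the origin; GP is horizontal with |GP| = 36.6 and P on the +x side, so P = (36.600, 0.0000). Since A1 is tangent to GP there, HP ⟂ GP, so H = P + (0, 10.3) = (36.600, 10.300). Since HB ⟂ BW (tangency), |HW| = √(10.3² + 22.4²) = 24.655 regardless of where B sits on A1. So W lies on both circle(G, 55.97) and circle(H, 24.655); the above-GP intersection is W = (44.799, 33.551). B is the foot of the tangent from W: B = (46.856, 11.246).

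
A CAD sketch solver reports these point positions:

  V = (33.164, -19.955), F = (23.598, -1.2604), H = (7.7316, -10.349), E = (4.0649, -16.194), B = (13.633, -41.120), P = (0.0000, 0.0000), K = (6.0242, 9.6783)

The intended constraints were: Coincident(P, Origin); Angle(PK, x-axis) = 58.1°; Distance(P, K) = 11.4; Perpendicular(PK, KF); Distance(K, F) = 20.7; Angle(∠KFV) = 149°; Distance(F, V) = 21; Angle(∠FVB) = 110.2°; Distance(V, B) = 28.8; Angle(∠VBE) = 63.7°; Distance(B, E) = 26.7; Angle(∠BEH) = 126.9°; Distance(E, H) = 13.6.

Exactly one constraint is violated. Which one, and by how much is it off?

Distance(E, H) = 13.6 — off by 6.70.

P = (0.00, 0.00) ✓; PK at 58.10° ✓; |PK| = 11.40 ✓; ∠(PK, KF) = 90.00° ✓; |KF| = 20.70 ✓; ∠KFV = 149.0° ✓; |FV| = 21.00 ✓; ∠FVB = 110.2° ✓; |VB| = 28.80 ✓; ∠VBE = 63.70° ✓; |BE| = 26.70 ✓; ∠BEH = 126.9° ✓; |EH| = 6.900 ✗.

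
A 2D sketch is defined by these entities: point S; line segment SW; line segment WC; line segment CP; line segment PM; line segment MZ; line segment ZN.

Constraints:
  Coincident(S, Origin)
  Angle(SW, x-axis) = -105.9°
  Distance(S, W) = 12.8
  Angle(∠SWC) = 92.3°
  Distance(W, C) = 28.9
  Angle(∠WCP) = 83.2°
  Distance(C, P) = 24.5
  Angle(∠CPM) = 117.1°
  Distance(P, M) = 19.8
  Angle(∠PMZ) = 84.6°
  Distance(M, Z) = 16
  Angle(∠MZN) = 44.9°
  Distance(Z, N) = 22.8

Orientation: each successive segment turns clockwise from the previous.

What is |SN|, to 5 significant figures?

27.597

S is at the origin; SW runs at -105.9° with length 12.8, so W = (-3.5067, -12.310). ∠SWC = 92.3° gives WC at 166.40° from the x-axis; with |WC| = 28.9, C = (-31.596, -5.5147). ∠WCP = 83.2° gives CP at 69.600° from the x-axis; with |CP| = 24.5, P = (-23.056, 17.449). ∠CPM = 117.1° gives PM at 6.7000° from the x-axis; with |PM| = 19.8, M = (-3.3916, 19.759). ∠PMZ = 84.6° gives MZ at -88.700° from the x-axis; with |MZ| = 16.0, Z = (-3.0286, 3.7629). ∠MZN = 44.9° gives ZN at 136.20° from the x-axis; with |ZN| = 22.8, N = (-19.485, 19.544). Then |SN| = |N − S| = 27.597.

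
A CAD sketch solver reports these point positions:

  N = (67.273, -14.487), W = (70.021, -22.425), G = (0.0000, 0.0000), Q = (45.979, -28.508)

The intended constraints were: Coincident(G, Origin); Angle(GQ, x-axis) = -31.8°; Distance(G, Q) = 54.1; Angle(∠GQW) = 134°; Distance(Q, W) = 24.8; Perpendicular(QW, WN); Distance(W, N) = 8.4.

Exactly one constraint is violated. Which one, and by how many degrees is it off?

Perpendicular(QW, WN) — off by 4.90°.

G = (0.00, 0.00) ✓; GQ at -31.80° ✓; |GQ| = 54.10 ✓; ∠GQW = 134.0° ✓; |QW| = 24.80 ✓; ∠(QW, WN) = 94.90° ✗; |WN| = 8.400 ✓.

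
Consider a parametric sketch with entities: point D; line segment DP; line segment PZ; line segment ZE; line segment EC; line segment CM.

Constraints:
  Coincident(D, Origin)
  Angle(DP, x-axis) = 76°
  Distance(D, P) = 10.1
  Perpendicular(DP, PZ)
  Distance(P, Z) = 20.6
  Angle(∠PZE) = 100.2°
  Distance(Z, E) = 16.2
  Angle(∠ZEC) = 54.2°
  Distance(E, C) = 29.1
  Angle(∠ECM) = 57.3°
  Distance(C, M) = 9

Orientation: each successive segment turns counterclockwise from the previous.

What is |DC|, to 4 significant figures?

7.279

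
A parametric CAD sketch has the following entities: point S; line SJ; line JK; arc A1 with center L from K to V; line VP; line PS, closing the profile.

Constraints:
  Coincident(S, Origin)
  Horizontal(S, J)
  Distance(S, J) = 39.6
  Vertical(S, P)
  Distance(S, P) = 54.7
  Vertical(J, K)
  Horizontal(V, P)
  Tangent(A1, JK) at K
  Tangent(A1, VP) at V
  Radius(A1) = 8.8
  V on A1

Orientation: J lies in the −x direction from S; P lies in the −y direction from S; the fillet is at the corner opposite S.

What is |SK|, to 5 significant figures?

60.622

The virtual corner opposite S is at (-39.600, -54.700). A1 meets JK tangentially, so LK is at right angles to JK and tangency of A1 to VP means the radius LV is perpendicular to VP, with radius 8.8, so the center L sits 8.8 in from both sides at L = (-30.800, -45.900). That places the tangent points at K = (-39.600, -45.900) on JK and V = (-30.800, -54.700) on VP. Then |SK| = |K − S| = 60.622.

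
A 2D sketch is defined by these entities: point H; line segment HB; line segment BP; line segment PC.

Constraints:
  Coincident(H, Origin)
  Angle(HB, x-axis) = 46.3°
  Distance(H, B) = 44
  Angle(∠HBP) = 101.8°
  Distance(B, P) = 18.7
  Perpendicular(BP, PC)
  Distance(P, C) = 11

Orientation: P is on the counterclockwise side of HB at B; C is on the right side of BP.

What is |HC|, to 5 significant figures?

60.752

∠HBP = 101.8°, so BP runs at 46.3° + (180° − 101.8°) = 124.50° from the x-axis; with |BP| = 18.7, P = B + 18.7·(cos 124.50°, sin 124.50°) = (19.807, 47.222). BP ⟂ PC; with |PC| = 11.0 on the right of BP, C = P + 11.0·(0.82413, 0.56641) = (28.872, 53.452). Then |HC| = |C − H| = 60.752.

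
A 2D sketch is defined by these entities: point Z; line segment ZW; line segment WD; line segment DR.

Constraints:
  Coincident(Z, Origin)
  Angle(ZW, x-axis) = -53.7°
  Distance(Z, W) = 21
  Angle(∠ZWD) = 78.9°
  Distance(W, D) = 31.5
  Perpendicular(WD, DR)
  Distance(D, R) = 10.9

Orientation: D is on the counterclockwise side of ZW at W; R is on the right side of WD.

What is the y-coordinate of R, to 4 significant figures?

-1.115

∠ZWD = 78.9°, so WD runs at -53.7° + (180° − 78.9°) = 47.40° from the x-axis; with |WD| = 31.5, D = W + 31.5·(cos 47.40°, sin 47.40°) = (33.75, 6.263). WD is perpendicular to DR; with |DR| = 10.9 on the right of WD, R = D + 10.9·(0.7361, -0.6769) = (41.78, -1.115). So R.y = -1.115.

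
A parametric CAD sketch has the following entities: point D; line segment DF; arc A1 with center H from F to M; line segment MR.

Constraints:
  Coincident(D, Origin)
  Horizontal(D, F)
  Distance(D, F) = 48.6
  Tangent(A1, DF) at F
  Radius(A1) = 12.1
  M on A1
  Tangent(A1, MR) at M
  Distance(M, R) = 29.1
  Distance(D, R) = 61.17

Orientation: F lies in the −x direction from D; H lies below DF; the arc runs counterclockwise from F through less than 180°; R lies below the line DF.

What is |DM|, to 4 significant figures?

61.69

D is at the origin; DF is horizontal with |DF| = 48.6 and F on the −x side, so F = (-48.60, 0.000). A1 meets DF tangentially, so HF is at right angles to DF, so H = F + (0, -12.1) = (-48.60, -12.10). Since HM ⟂ MR (tangency), |HR| = √(12.1² + 29.1²) = 31.52 regardless of where M sits on A1. So R lies on both circle(D, 61.17) and circle(H, 31.52); the below-DF intersection is R = (-43.33, -43.17). M is the foot of the tangent from R: M = (-58.84, -18.55).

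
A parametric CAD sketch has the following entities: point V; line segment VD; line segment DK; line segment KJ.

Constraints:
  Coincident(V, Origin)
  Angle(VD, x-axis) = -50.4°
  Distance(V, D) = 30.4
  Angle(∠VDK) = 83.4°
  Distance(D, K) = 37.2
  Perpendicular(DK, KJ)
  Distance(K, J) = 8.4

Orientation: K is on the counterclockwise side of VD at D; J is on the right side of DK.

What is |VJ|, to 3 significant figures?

51.2

∠VDK = 83.4°, so DK runs at -50.4° + (180° − 83.4°) = 46.2° from the x-axis; with |DK| = 37.2, K = D + 37.2·(cos 46.2°, sin 46.2°) = (45.1, 3.43). The perpendicularity gives KJ at right angles to DK; with |KJ| = 8.4 on the right of DK, J = K + 8.4·(0.722, -0.692) = (51.2, -2.39). Then |VJ| = |J − V| = 51.2.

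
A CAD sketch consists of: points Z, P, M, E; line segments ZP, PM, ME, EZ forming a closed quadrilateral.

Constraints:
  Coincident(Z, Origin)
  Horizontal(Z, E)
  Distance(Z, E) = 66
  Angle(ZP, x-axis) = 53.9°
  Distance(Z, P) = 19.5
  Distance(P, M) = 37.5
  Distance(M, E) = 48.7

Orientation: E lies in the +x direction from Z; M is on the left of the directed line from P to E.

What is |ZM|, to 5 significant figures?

56.719

Checks: |PM| = 37.50 ✓; |ME| = 48.70 ✓.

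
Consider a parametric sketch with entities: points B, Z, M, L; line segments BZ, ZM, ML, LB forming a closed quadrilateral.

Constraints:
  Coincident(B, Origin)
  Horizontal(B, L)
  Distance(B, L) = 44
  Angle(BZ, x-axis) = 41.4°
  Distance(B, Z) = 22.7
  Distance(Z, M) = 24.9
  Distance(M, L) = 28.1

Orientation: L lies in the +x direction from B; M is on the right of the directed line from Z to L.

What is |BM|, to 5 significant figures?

20.265

Checks: |ZM| = 24.90 ✓; |ML| = 28.10 ✓.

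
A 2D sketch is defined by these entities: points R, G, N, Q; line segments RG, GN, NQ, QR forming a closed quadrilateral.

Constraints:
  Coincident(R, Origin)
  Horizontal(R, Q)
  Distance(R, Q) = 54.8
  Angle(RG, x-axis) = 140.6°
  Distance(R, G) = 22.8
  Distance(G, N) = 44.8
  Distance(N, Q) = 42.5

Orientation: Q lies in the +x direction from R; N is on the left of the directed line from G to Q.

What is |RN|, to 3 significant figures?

38.6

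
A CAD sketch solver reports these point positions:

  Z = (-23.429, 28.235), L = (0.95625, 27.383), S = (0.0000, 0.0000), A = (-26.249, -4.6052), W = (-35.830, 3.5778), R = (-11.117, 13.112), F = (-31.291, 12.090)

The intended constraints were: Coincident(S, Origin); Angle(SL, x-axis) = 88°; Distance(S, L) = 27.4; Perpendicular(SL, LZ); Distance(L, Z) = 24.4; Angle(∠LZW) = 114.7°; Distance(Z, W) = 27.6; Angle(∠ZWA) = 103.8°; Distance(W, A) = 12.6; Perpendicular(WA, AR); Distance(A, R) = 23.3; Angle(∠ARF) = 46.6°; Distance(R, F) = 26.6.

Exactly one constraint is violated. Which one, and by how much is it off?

Distance(R, F) = 26.6 — off by 6.40.

S = (0.00, 0.00) ✓; SL at 88.00° ✓; |SL| = 27.40 ✓; ∠(SL, LZ) = 90.00° ✓; |LZ| = 24.40 ✓; ∠LZW = 114.7° ✓; |ZW| = 27.60 ✓; ∠ZWA = 103.8° ✓; |WA| = 12.60 ✓; ∠(WA, AR) = 90.00° ✓; |AR| = 23.30 ✓; ∠ARF = 46.60° ✓; |RF| = 20.20 ✗.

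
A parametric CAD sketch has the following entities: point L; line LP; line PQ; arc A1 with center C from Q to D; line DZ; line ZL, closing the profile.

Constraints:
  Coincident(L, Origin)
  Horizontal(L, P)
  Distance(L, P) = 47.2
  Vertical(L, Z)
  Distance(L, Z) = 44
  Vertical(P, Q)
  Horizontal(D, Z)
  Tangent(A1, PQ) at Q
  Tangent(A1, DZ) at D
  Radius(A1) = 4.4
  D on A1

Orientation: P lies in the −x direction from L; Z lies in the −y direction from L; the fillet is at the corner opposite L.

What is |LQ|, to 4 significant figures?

61.61

L is at the origin; LP is horizontal with |LP| = 47.2 and P on the −x side, so P = (-47.20, 0.000). LZ is vertical with |LZ| = 44.0 and Z on the −y side, so Z = (0.000, -44.00). The virtual corner opposite L is at (-47.20, -44.00). A1 meets PQ tangentially, so CQ is at right angles to PQ and A1 meets DZ tangentially, so CD is at right angles to DZ, with radius 4.4, so the center C sits 4.4 in from both sides at C = (-42.80, -39.60). That places the tangent points at Q = (-47.20, -39.60) on PQ and D = (-42.80, -44.00) on DZ. Then |LQ| = |Q − L| = 61.61.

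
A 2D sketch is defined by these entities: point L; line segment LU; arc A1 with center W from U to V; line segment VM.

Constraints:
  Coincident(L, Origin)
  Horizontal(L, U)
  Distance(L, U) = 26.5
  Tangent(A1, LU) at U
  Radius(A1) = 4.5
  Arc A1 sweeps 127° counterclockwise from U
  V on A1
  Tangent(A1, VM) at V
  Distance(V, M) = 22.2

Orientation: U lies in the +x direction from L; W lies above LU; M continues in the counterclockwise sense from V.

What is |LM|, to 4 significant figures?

30.03

L is at the origin; LU is horizontal with |LU| = 26.5 and U on the +x side, so U = (26.50, 0.000). Since A1 is tangent to LU there, WU ⟂ LU, so W = U + (0, 4.5) = (26.50, 4.500). On A1, U sits at bearing -90° from W; a 127° counterclockwise sweep puts V at bearing 37°, so V = W + 4.5·(cos 37°, sin 37°) = (30.09, 7.208). A1 meets VM tangentially, so WV is at right angles to VM, so VM runs along (−sin 37°, cos 37°); with |VM| = 22.2, M = (16.73, 24.94). Then |LM| = |M − L| = 30.03.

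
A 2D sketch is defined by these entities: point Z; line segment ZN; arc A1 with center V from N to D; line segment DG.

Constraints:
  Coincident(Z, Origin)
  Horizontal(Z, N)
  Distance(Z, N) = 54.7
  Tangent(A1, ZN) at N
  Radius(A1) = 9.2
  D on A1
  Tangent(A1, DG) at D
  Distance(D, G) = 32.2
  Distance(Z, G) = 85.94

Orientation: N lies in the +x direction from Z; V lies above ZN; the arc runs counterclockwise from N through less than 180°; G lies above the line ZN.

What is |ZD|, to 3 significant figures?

62.5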